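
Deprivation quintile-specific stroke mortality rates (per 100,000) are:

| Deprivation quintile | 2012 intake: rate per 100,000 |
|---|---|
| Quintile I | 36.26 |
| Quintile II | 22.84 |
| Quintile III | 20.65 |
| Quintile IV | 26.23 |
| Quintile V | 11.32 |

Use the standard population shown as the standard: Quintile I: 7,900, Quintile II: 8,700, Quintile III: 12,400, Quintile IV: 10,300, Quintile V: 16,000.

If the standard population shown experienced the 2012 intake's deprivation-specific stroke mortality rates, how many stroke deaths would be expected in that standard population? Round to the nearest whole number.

12

Expected stroke deaths = Σ (standard pop × deprivation-specific rate ÷ 100,000)
= 7,900×36.26/100,000 + 8,700×22.84/100,000 + 12,400×20.65/100,000 + 10,300×26.23/100,000 + 16,000×11.32/100,000
= 2.86 + 1.99 + 2.56 + 2.70 + 1.81 = 11.93.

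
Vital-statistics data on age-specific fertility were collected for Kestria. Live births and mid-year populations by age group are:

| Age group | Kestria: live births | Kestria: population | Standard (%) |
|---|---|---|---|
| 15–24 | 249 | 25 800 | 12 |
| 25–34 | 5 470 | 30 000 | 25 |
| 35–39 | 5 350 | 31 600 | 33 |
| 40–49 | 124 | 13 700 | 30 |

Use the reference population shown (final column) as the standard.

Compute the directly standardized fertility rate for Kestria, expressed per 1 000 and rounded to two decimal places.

105.33

Age-specific rates per 1 000 for Kestria: 9.651, 182.333, 169.304, 9.051.
Standard weights: 0.12, 0.25, 0.33, 0.30.
Standardized rate: 0.1200×9.651 + 0.2500×182.333 + 0.3300×169.304 + 0.3000×9.051 = 105.3271 per 1 000.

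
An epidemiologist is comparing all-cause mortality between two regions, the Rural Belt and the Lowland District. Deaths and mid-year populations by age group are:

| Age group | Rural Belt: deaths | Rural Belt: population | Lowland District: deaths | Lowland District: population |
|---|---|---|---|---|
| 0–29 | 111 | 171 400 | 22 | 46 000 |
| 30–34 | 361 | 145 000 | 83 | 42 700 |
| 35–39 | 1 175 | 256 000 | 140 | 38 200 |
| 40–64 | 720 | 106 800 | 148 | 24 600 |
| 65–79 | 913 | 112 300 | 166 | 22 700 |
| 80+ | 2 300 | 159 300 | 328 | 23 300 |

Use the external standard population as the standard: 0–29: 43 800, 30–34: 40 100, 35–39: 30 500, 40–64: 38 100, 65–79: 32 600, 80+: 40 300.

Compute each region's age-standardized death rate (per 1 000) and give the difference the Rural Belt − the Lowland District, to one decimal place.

Age-specific rates per 1 000 for the Rural Belt: 0.648, 2.490, 4.590, 6.742, 8.130, 14.438.
For the Lowland District: 0.478, 1.944, 3.665, 6.016, 7.313, 14.077.
Standard total = 225 400; weights = 0.1943, 0.1779, 0.1353, 0.1690, 0.1446, 0.1788.
The Rural Belt: 0.1943×0.648 + 0.1779×2.490 + 0.1353×4.590 + 0.1690×6.742 + 0.1446×8.130 + 0.1788×14.438 = 6.0867 per 1 000.
The Lowland District: 0.1943×0.478 + 0.1779×1.944 + 0.1353×3.665 + 0.1690×6.016 + 0.1446×7.313 + 0.1788×14.077 = 5.5262 per 1 000.
Difference = 6.0867 − 5.5262 = 0.5605.

0.6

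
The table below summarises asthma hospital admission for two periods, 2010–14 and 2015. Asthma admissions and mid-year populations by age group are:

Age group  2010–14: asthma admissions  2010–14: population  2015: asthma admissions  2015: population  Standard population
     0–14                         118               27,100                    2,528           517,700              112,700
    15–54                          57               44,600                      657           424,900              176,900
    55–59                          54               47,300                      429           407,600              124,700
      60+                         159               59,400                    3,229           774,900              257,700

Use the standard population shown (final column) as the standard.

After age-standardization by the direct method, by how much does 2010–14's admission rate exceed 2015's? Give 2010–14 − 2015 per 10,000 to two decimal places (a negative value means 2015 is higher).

Age-specific rates per 10,000 for 2010–14: 43.54, 12.78, 11.42, 26.77.
For 2015: 48.83, 15.46, 10.53, 41.67.
Standard total = 672,000; weights = 0.1677, 0.2632, 0.1856, 0.3835.
2010–14: 0.1677×43.54 + 0.2632×12.78 + 0.1856×11.42 + 0.3835×26.77 = 23.0502 per 10,000.
2015: 0.1677×48.83 + 0.2632×15.46 + 0.1856×10.53 + 0.3835×41.67 = 30.1926 per 10,000.
Difference = 23.0502 − 30.1926 = -7.1424.

-7.14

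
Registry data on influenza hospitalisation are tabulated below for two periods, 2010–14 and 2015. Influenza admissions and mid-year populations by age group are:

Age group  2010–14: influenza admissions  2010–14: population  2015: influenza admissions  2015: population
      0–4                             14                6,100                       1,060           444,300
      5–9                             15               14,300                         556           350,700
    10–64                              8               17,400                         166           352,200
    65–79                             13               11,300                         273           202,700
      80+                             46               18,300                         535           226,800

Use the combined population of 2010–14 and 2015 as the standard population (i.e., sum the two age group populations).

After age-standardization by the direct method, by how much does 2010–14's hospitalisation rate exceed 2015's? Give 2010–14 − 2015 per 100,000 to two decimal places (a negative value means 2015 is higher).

-14.90

Age-specific rates per 100,000 for 2010–14: 229.51, 104.90, 45.98, 115.04, 251.37.
For 2015: 238.58, 158.54, 47.13, 134.68, 235.89.
Combined standard total = 1,644,100; weights = 0.2739, 0.2220, 0.2248, 0.1302, 0.1491.
2010–14: 0.2739×229.51 + 0.2220×104.90 + 0.2248×45.98 + 0.1302×115.04 + 0.1491×251.37 = 148.9445 per 100,000.
2015: 0.2739×238.58 + 0.2220×158.54 + 0.2248×47.13 + 0.1302×134.68 + 0.1491×235.89 = 163.8472 per 100,000.
Difference = 148.9445 − 163.8472 = -14.9028.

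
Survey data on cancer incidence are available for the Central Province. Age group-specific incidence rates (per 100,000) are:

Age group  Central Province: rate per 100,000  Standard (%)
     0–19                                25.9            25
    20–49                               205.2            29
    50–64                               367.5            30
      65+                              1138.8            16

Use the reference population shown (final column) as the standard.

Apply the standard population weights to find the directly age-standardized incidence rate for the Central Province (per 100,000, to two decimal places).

358.44

Standard weights: 0.25, 0.29, 0.30, 0.16.
Standardized rate: 0.2500×25.9 + 0.2900×205.2 + 0.3000×367.5 + 0.1600×1138.8 = 358.4410 per 100,000.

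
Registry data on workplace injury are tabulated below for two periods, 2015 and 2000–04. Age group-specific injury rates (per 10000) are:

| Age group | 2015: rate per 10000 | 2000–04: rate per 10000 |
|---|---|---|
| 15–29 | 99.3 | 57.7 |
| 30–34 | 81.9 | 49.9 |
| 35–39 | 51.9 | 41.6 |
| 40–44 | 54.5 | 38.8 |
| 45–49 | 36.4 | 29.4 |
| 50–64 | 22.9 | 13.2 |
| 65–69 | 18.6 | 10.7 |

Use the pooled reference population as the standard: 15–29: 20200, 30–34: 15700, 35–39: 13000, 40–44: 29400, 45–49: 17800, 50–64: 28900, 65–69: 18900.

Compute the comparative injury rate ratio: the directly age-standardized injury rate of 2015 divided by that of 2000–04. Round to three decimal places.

Standard total = 143900; weights = 0.1404, 0.1091, 0.0903, 0.2043, 0.1237, 0.2008, 0.1313.
2015: 0.1404×99.3 + 0.1091×81.9 + 0.0903×51.9 + 0.2043×54.5 + 0.1237×36.4 + 0.2008×22.9 + 0.1313×18.6 = 50.2429 per 10000.
2000–04: 0.1404×57.7 + 0.1091×49.9 + 0.0903×41.6 + 0.2043×38.8 + 0.1237×29.4 + 0.2008×13.2 + 0.1313×10.7 = 32.9223 per 10000.
Ratio = 50.2429 ÷ 32.9223 = 1.52611.

1.526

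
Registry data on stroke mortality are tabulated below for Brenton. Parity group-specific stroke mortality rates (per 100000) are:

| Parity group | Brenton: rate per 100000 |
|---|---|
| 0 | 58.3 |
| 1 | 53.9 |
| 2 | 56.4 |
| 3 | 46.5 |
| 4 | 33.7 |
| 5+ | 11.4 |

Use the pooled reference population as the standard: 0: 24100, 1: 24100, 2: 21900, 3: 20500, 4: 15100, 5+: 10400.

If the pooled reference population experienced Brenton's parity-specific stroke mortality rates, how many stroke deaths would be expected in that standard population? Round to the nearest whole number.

Expected stroke deaths = Σ (standard pop × parity-specific rate ÷ 100000)
= 24100×58.3/100000 + 24100×53.9/100000 + 21900×56.4/100000 + 20500×46.5/100000 + 15100×33.7/100000 + 10400×11.4/100000
= 14.05 + 12.99 + 12.35 + 9.53 + 5.09 + 1.19 = 55.20.

55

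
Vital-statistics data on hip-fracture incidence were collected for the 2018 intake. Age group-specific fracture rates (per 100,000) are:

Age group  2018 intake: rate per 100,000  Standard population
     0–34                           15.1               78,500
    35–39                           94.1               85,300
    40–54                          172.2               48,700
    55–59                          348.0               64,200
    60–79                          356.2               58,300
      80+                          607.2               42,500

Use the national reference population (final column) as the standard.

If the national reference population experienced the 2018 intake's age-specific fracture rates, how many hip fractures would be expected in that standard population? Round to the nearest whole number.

Expected hip fractures = Σ (standard pop × age-specific rate ÷ 100,000)
= 78,500×15.1/100,000 + 85,300×94.1/100,000 + 48,700×172.2/100,000 + 64,200×348.0/100,000 + 58,300×356.2/100,000 + 42,500×607.2/100,000
= 11.85 + 80.27 + 83.86 + 223.42 + 207.66 + 258.06 = 865.12.

865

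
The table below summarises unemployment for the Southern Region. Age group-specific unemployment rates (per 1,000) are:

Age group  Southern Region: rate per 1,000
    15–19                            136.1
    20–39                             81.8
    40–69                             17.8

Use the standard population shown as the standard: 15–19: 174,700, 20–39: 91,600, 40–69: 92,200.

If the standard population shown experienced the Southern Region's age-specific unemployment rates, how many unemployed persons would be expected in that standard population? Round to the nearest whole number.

32911

Expected unemployed persons = Σ (standard pop × age-specific rate ÷ 1,000)
= 174,700×136.1/1,000 + 91,600×81.8/1,000 + 92,200×17.8/1,000
= 23776.67 + 7492.88 + 1641.16 = 32910.71.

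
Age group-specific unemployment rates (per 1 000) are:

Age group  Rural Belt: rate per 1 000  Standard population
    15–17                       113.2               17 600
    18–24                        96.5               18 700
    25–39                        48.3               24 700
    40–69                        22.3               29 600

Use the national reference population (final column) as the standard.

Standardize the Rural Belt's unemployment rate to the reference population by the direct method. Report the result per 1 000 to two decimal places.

Standard total = 90 600; weights = 0.1943, 0.2064, 0.2726, 0.3267.
Standardized rate: 0.1943×113.2 + 0.2064×96.5 + 0.2726×48.3 + 0.3267×22.3 = 62.3616 per 1 000.

62.36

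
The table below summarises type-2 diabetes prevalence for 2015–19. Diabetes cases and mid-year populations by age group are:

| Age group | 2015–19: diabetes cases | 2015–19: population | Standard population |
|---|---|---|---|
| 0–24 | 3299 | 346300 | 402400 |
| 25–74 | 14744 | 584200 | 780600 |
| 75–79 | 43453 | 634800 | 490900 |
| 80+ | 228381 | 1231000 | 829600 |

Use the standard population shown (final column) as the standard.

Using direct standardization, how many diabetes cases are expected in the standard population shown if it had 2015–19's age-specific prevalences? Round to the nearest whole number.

211048

Age-specific rates per 1000 for 2015–19: 9.526, 25.238, 68.451, 185.525.
Expected diabetes cases = Σ (standard pop × age-specific rate ÷ 1000)
= 402400×9.526/1000 + 780600×25.238/1000 + 490900×68.451/1000 + 829600×185.525/1000
= 3833.43 + 19700.73 + 33602.83 + 153911.35 = 211048.35.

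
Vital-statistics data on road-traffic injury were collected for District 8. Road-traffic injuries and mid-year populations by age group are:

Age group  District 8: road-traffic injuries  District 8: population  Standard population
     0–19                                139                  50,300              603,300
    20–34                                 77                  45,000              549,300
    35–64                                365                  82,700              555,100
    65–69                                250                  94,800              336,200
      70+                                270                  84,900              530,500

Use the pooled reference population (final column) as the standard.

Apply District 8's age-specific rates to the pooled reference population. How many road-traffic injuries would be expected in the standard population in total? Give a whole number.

7631

Age-specific rates per 100,000 for District 8: 276.34, 171.11, 441.35, 263.71, 318.02.
Expected road-traffic injuries = Σ (standard pop × age-specific rate ÷ 100,000)
= 603,300×276.34/100,000 + 549,300×171.11/100,000 + 555,100×441.35/100,000 + 336,200×263.71/100,000 + 530,500×318.02/100,000
= 1667.17 + 939.91 + 2449.96 + 886.60 + 1687.10 = 7630.75.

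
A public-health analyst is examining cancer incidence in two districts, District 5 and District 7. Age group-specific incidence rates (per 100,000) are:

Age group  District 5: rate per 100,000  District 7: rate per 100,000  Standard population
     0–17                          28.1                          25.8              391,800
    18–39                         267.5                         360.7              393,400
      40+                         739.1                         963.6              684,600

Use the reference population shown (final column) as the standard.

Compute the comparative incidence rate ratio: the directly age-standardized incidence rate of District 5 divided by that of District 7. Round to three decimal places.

Standard total = 1,469,800; weights = 0.2666, 0.2677, 0.4658.
District 5: 0.2666×28.1 + 0.2677×267.5 + 0.4658×739.1 = 423.3446 per 100,000.
District 7: 0.2666×25.8 + 0.2677×360.7 + 0.4658×963.6 = 552.2441 per 100,000.
Ratio = 423.3446 ÷ 552.2441 = 0.76659.

0.767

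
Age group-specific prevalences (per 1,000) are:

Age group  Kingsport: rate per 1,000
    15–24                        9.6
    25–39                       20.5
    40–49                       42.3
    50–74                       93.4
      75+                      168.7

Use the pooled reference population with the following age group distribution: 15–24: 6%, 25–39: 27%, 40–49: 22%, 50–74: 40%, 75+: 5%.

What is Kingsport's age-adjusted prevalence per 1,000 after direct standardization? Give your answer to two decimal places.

Standard weights: 0.06, 0.27, 0.22, 0.40, 0.05.
Standardized rate: 0.0600×9.6 + 0.2700×20.5 + 0.2200×42.3 + 0.4000×93.4 + 0.0500×168.7 = 61.2120 per 1,000.

61.21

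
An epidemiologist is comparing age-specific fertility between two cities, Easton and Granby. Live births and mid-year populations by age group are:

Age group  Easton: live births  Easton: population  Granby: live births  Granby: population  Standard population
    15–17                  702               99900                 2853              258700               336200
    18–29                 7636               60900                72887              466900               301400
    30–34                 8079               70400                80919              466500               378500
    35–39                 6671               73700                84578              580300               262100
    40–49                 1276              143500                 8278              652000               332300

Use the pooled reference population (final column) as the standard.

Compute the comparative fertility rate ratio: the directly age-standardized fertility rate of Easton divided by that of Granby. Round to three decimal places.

Age-specific rates per 1000 for Easton: 7.027, 125.386, 114.759, 90.516, 8.892.
For Granby: 11.028, 156.108, 173.460, 145.749, 12.696.
Standard total = 1610500; weights = 0.2088, 0.1871, 0.2350, 0.1627, 0.2063.
Easton: 0.2088×7.027 + 0.1871×125.386 + 0.2350×114.759 + 0.1627×90.516 + 0.2063×8.892 = 68.4687 per 1000.
Granby: 0.2088×11.028 + 0.1871×156.108 + 0.2350×173.460 + 0.1627×145.749 + 0.2063×12.696 = 98.6234 per 1000.
Ratio = 68.4687 ÷ 98.6234 = 0.69424.

0.694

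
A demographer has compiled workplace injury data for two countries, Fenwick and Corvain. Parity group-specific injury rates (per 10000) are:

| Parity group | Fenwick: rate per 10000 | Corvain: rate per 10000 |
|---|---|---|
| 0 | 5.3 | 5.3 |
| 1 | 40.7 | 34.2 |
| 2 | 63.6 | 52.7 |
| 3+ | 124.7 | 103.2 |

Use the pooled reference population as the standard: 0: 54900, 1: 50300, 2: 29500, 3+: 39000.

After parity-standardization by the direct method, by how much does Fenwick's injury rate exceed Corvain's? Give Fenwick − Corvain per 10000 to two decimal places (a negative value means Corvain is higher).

Standard total = 173700; weights = 0.3161, 0.2896, 0.1698, 0.2245.
Fenwick: 0.3161×5.3 + 0.2896×40.7 + 0.1698×63.6 + 0.2245×124.7 = 52.2607 per 10000.
Corvain: 0.3161×5.3 + 0.2896×34.2 + 0.1698×52.7 + 0.2245×103.2 = 43.6999 per 10000.
Difference = 52.2607 − 43.6999 = 8.5607.

8.56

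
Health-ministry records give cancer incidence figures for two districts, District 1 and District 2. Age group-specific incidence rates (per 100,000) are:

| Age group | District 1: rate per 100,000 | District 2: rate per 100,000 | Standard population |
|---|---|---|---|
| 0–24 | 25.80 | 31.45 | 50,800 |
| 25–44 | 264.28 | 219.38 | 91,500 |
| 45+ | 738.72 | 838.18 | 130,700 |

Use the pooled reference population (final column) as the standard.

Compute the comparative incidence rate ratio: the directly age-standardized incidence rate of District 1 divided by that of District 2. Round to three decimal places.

0.930

Standard total = 273,000; weights = 0.1861, 0.3352, 0.4788.
District 1: 0.1861×25.80 + 0.3352×264.28 + 0.4788×738.72 = 447.0438 per 100,000.
District 2: 0.1861×31.45 + 0.3352×219.38 + 0.4788×838.18 = 480.6632 per 100,000.
Ratio = 447.0438 ÷ 480.6632 = 0.93006.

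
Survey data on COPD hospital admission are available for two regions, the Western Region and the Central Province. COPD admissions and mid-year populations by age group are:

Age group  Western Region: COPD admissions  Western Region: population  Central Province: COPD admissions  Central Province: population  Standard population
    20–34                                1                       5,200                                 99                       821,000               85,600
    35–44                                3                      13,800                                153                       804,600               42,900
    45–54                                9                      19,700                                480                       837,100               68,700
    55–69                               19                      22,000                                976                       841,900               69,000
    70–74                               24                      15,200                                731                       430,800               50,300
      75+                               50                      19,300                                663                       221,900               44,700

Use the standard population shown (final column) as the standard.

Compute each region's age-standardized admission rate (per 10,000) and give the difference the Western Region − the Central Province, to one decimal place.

-1.2

Age-specific rates per 10,000 for the Western Region: 1.92, 2.17, 4.57, 8.64, 15.79, 25.91.
For the Central Province: 1.21, 1.90, 5.73, 11.59, 16.97, 29.88.
Standard total = 361,200; weights = 0.2370, 0.1188, 0.1902, 0.1910, 0.1393, 0.1238.
The Western Region: 0.2370×1.92 + 0.1188×2.17 + 0.1902×4.57 + 0.1910×8.64 + 0.1393×15.79 + 0.1238×25.91 = 8.6376 per 10,000.
The Central Province: 0.2370×1.21 + 0.1188×1.90 + 0.1902×5.73 + 0.1910×11.59 + 0.1393×16.97 + 0.1238×29.88 = 9.8774 per 10,000.
Difference = 8.6376 − 9.8774 = -1.2398.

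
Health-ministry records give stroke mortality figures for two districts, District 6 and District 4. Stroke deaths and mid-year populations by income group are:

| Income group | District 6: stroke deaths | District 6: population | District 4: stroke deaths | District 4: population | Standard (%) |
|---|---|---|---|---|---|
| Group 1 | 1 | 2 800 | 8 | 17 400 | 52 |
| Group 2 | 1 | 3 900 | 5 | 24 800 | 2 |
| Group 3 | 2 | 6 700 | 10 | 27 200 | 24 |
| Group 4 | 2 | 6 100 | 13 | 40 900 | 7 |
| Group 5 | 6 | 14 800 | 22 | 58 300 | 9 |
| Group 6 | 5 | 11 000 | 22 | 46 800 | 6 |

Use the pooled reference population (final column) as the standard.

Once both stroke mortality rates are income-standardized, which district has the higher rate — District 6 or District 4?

Income-specific rates per 100 000 for District 6: 35.71, 25.64, 29.85, 32.79, 40.54, 45.45.
For District 4: 45.98, 20.16, 36.76, 31.78, 37.74, 47.01.
Standard weights: 0.52, 0.02, 0.24, 0.07, 0.09, 0.06.
District 6: 0.5200×35.71 + 0.0200×25.64 + 0.2400×29.85 + 0.0700×32.79 + 0.0900×40.54 + 0.0600×45.45 = 34.9194 per 100 000.
District 4: 0.5200×45.98 + 0.0200×20.16 + 0.2400×36.76 + 0.0700×31.78 + 0.0900×37.74 + 0.0600×47.01 = 41.5765 per 100 000.
The crude rates (37.53 vs 37.14) would put District 6 higher, but that reflects its income composition; once standardized to a common income structure, District 4 has the higher underlying rate.

District 4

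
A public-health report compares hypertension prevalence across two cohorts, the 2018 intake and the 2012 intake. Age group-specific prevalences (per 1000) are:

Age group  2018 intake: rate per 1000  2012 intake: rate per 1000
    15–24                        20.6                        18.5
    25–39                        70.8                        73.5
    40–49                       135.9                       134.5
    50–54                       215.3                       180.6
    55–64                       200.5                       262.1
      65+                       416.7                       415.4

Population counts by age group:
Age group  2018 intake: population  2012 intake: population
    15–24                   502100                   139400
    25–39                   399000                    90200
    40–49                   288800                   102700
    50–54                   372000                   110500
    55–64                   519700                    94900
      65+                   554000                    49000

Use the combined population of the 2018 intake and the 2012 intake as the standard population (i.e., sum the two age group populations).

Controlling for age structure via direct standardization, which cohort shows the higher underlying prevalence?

2012 intake

Combined standard total = 3222300; weights = 0.1991, 0.1518, 0.1215, 0.1497, 0.1907, 0.1871.
The 2018 intake: 0.1991×20.6 + 0.1518×70.8 + 0.1215×135.9 + 0.1497×215.3 + 0.1907×200.5 + 0.1871×416.7 = 179.8202 per 1000.
The 2012 intake: 0.1991×18.5 + 0.1518×73.5 + 0.1215×134.5 + 0.1497×180.6 + 0.1907×262.1 + 0.1871×415.4 = 185.9520 per 1000.
The crude rates (187.05 vs 150.34) would put the 2018 intake higher, but that reflects its age composition; once standardized to a common age structure, the 2012 intake has the higher underlying rate.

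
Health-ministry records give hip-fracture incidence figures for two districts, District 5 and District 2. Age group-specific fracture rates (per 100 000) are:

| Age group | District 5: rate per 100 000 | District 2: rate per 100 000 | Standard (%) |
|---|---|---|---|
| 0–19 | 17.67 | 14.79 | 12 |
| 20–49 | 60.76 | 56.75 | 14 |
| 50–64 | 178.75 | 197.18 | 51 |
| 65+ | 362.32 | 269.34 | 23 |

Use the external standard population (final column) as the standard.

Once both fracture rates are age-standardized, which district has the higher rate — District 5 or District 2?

District 5

Standard weights: 0.12, 0.14, 0.51, 0.23.
District 5: 0.1200×17.67 + 0.1400×60.76 + 0.5100×178.75 + 0.2300×362.32 = 185.1229 per 100 000.
District 2: 0.1200×14.79 + 0.1400×56.75 + 0.5100×197.18 + 0.2300×269.34 = 172.2298 per 100 000.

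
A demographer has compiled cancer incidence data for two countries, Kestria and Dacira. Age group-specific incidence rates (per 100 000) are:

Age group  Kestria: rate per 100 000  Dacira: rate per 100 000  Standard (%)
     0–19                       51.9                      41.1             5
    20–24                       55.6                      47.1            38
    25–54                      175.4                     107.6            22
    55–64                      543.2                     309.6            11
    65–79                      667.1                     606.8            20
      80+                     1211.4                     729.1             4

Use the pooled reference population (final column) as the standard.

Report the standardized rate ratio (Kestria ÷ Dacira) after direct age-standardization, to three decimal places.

1.332

Standard weights: 0.05, 0.38, 0.22, 0.11, 0.20, 0.04.
Kestria: 0.0500×51.9 + 0.3800×55.6 + 0.2200×175.4 + 0.1100×543.2 + 0.2000×667.1 + 0.0400×1211.4 = 303.9390 per 100 000.
Dacira: 0.0500×41.1 + 0.3800×47.1 + 0.2200×107.6 + 0.1100×309.6 + 0.2000×606.8 + 0.0400×729.1 = 228.2050 per 100 000.
Ratio = 303.9390 ÷ 228.2050 = 1.33187.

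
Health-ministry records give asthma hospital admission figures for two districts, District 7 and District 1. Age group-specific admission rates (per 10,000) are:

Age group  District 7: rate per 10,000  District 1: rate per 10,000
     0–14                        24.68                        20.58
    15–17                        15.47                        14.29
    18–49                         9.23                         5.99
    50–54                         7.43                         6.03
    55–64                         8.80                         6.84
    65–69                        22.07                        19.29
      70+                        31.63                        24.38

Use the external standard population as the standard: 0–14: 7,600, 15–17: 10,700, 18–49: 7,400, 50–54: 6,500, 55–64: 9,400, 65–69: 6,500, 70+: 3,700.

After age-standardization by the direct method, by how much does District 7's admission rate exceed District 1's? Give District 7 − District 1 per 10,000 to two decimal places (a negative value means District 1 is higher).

2.71

Standard total = 51,800; weights = 0.1467, 0.2066, 0.1429, 0.1255, 0.1815, 0.1255, 0.0714.
District 7: 0.1467×24.68 + 0.2066×15.47 + 0.1429×9.23 + 0.1255×7.43 + 0.1815×8.80 + 0.1255×22.07 + 0.0714×31.63 = 15.6931 per 10,000.
District 1: 0.1467×20.58 + 0.2066×14.29 + 0.1429×5.99 + 0.1255×6.03 + 0.1815×6.84 + 0.1255×19.29 + 0.0714×24.38 = 12.9869 per 10,000.
Difference = 15.6931 − 12.9869 = 2.7062.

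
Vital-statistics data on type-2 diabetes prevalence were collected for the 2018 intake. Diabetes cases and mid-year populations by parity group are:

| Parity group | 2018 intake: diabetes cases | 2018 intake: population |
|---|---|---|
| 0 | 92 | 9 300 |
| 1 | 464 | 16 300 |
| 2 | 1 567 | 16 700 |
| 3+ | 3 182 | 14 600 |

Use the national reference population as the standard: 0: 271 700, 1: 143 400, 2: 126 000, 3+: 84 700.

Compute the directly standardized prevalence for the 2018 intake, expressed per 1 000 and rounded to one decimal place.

Parity-specific rates per 1 000 for the 2018 intake: 9.892, 28.466, 93.832, 217.945.
Standard total = 625 800; weights = 0.4342, 0.2291, 0.2013, 0.1353.
Standardized rate: 0.4342×9.892 + 0.2291×28.466 + 0.2013×93.832 + 0.1353×217.945 = 59.2085 per 1 000.

59.2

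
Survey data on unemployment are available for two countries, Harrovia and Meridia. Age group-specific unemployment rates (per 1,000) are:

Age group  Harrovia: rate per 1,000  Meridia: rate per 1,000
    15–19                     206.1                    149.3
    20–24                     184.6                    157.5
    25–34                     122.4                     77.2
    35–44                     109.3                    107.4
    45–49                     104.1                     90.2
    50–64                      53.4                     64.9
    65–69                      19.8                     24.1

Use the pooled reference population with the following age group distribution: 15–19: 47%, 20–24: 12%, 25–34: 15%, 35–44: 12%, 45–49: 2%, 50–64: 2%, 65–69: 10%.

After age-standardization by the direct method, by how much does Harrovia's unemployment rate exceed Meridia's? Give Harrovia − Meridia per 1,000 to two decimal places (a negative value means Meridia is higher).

36.57

Standard weights: 0.47, 0.12, 0.15, 0.12, 0.02, 0.02, 0.10.
Harrovia: 0.4700×206.1 + 0.1200×184.6 + 0.1500×122.4 + 0.1200×109.3 + 0.0200×104.1 + 0.0200×53.4 + 0.1000×19.8 = 155.6250 per 1,000.
Meridia: 0.4700×149.3 + 0.1200×157.5 + 0.1500×77.2 + 0.1200×107.4 + 0.0200×90.2 + 0.0200×64.9 + 0.1000×24.1 = 119.0510 per 1,000.
Difference = 155.6250 − 119.0510 = 36.5740.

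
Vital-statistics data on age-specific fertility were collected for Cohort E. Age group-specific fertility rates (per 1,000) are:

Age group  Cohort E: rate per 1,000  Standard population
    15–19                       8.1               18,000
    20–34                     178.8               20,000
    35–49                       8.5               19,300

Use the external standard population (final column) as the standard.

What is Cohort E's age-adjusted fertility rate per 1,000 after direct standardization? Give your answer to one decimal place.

Standard total = 57,300; weights = 0.3141, 0.3490, 0.3368.
Standardized rate: 0.3141×8.1 + 0.3490×178.8 + 0.3368×8.5 = 67.8159 per 1,000.

67.8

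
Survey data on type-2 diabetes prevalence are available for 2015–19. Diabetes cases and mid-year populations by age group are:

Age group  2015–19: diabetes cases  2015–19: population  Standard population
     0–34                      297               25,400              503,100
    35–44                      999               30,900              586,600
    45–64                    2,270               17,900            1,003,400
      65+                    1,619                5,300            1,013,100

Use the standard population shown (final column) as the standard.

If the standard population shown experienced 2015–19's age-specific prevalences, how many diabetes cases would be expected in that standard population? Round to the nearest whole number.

Age-specific rates per 1,000 for 2015–19: 11.693, 32.330, 126.816, 305.472.
Expected diabetes cases = Σ (standard pop × age-specific rate ÷ 1,000)
= 503,100×11.693/1,000 + 586,600×32.330/1,000 + 1,003,400×126.816/1,000 + 1,013,100×305.472/1,000
= 5882.70 + 18964.83 + 127246.82 + 309473.38 = 461567.73.

461568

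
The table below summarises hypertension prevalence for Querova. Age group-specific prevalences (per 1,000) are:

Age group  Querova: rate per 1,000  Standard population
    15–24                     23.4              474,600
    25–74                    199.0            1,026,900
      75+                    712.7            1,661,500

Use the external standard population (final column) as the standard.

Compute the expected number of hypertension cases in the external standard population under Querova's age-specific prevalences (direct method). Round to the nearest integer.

1399610

Expected hypertension cases = Σ (standard pop × age-specific rate ÷ 1,000)
= 474,600×23.4/1,000 + 1,026,900×199.0/1,000 + 1,661,500×712.7/1,000
= 11105.64 + 204353.10 + 1184151.05 = 1399609.79.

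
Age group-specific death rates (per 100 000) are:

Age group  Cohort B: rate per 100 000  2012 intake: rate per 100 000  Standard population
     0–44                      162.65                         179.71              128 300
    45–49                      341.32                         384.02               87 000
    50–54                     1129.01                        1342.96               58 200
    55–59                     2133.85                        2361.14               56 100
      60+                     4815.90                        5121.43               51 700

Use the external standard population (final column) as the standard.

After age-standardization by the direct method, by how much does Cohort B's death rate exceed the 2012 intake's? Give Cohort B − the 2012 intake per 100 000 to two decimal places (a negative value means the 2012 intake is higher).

Standard total = 381 300; weights = 0.3365, 0.2282, 0.1526, 0.1471, 0.1356.
Cohort B: 0.3365×162.65 + 0.2282×341.32 + 0.1526×1129.01 + 0.1471×2133.85 + 0.1356×4815.90 = 1271.8653 per 100 000.
The 2012 intake: 0.3365×179.71 + 0.2282×384.02 + 0.1526×1342.96 + 0.1471×2361.14 + 0.1356×5121.43 = 1394.8720 per 100 000.
Difference = 1271.8653 − 1394.8720 = -123.0067.

-123.01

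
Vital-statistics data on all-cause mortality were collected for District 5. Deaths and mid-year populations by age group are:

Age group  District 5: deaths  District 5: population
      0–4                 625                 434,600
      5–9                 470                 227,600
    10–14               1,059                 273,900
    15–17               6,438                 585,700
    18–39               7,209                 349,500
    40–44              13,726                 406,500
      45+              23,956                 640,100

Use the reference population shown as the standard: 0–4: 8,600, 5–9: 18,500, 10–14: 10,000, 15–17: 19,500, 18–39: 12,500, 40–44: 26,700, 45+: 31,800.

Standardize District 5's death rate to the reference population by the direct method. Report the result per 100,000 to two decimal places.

2079.23

Age-specific rates per 100,000 for District 5: 143.81, 206.50, 386.64, 1099.20, 2062.66, 3376.63, 3742.54.
Standard total = 127,600; weights = 0.0674, 0.1450, 0.0784, 0.1528, 0.0980, 0.2092, 0.2492.
Standardized rate: 0.0674×143.81 + 0.1450×206.50 + 0.0784×386.64 + 0.1528×1099.20 + 0.0980×2062.66 + 0.2092×3376.63 + 0.2492×3742.54 = 2079.2308 per 100,000.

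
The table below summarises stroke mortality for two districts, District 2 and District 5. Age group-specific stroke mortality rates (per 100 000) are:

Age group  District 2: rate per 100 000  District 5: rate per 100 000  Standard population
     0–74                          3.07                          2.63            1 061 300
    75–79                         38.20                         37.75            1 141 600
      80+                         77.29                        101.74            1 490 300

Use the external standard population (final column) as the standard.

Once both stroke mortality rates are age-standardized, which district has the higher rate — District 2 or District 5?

Standard total = 3 693 200; weights = 0.2874, 0.3091, 0.4035.
District 2: 0.2874×3.07 + 0.3091×38.20 + 0.4035×77.29 = 43.8786 per 100 000.
District 5: 0.2874×2.63 + 0.3091×37.75 + 0.4035×101.74 = 53.4793 per 100 000.

District 5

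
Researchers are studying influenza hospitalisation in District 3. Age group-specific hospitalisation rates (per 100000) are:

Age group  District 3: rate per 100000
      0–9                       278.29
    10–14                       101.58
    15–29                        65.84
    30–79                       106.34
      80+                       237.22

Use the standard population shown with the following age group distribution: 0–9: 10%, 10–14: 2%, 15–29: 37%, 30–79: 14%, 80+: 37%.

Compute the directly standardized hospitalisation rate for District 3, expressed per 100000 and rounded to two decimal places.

156.88

Standard weights: 0.10, 0.02, 0.37, 0.14, 0.37.
Standardized rate: 0.1000×278.29 + 0.0200×101.58 + 0.3700×65.84 + 0.1400×106.34 + 0.3700×237.22 = 156.8804 per 100000.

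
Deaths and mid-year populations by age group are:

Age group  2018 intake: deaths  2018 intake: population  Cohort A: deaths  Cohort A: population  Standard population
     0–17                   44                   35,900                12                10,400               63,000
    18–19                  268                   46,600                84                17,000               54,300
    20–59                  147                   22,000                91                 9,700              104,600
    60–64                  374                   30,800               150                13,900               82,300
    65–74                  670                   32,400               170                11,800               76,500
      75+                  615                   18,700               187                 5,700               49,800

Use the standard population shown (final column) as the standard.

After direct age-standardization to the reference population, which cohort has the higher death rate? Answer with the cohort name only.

Age-specific rates per 100,000 for the 2018 intake: 122.56, 575.11, 668.18, 1214.29, 2067.90, 3288.77.
For Cohort A: 115.38, 494.12, 938.14, 1079.14, 1440.68, 3280.70.
Standard total = 430,500; weights = 0.1463, 0.1261, 0.2430, 0.1912, 0.1777, 0.1157.
The 2018 intake: 0.1463×122.56 + 0.1261×575.11 + 0.2430×668.18 + 0.1912×1214.29 + 0.1777×2067.90 + 0.1157×3288.77 = 1232.8746 per 100,000.
Cohort A: 0.1463×115.38 + 0.1261×494.12 + 0.2430×938.14 + 0.1912×1079.14 + 0.1777×1440.68 + 0.1157×3280.70 = 1148.9744 per 100,000.

2018 intake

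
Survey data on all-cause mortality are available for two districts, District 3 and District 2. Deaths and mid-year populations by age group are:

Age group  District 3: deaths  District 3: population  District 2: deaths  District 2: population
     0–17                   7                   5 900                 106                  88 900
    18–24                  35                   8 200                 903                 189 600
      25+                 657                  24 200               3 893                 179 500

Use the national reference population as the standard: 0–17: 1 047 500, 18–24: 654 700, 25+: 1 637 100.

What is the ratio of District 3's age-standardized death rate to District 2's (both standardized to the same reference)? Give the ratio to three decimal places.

Age-specific rates per 100 000 for District 3: 118.64, 426.83, 2714.88.
For District 2: 119.24, 476.27, 2168.80.
Standard total = 3 339 300; weights = 0.3137, 0.1961, 0.4903.
District 3: 0.3137×118.64 + 0.1961×426.83 + 0.4903×2714.88 = 1451.8756 per 100 000.
District 2: 0.3137×119.24 + 0.1961×476.27 + 0.4903×2168.80 = 1194.0395 per 100 000.
Ratio = 1451.8756 ÷ 1194.0395 = 1.21594.

1.216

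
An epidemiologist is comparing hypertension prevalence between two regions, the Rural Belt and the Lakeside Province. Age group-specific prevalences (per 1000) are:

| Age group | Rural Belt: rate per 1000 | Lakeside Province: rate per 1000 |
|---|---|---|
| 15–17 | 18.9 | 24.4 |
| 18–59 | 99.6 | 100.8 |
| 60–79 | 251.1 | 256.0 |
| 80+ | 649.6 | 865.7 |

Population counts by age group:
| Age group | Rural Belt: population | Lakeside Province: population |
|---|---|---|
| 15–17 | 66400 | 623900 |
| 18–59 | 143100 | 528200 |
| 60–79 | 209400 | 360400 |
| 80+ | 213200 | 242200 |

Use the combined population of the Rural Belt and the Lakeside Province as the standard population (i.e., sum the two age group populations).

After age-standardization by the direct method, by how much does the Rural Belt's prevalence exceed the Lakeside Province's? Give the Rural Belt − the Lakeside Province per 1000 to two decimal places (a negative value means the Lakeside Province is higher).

-44.33

Combined standard total = 2386800; weights = 0.2892, 0.2813, 0.2387, 0.1908.
The Rural Belt: 0.2892×18.9 + 0.2813×99.6 + 0.2387×251.1 + 0.1908×649.6 = 217.3675 per 1000.
The Lakeside Province: 0.2892×24.4 + 0.2813×100.8 + 0.2387×256.0 + 0.1908×865.7 = 261.6972 per 1000.
Difference = 217.3675 − 261.6972 = -44.3297.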